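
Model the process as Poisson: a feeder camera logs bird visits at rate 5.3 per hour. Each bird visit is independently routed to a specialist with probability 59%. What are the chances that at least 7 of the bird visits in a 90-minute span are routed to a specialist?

Thinning: the bird visits that are routed to a specialist themselves form a Poisson process with rate 0.59 × 5.3 = 3.127 per hour.
Over the interval, μ = 3.127 × 1.5 = 4.6905 (a 90-minute span = 1.5 hours).
P(N ≥ 7) = 1 − P(N ≤ 6) ≈ 0.1941.

0.1941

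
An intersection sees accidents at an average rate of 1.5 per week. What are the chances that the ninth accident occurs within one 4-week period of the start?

0.1528

Over the interval, μ = 1.5 × 4 = 6 (a 4-week period = 4 weeks).
The ninth arrival falls in the interval iff at least 9 events occur there: P(S_9 ≤ t) = P(N ≥ 9) = 1 − P(N ≤ 8) ≈ 0.1528.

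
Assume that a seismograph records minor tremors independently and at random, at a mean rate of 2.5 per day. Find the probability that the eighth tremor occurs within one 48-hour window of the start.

Over the interval, μ = 2.5 × 2 = 5 (a 48-hour window = 2 days).
The eighth arrival falls in the interval iff at least 8 events occur there: P(S_8 ≤ t) = P(N ≥ 8) = 1 − P(N ≤ 7) ≈ 0.1334.

0.1334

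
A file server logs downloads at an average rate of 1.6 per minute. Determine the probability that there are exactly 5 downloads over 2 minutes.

0.1140

Over the interval, μ = 1.6 × 2 = 3.2 (2 minutes).
P(N = 5) = e^(−μ) μ^5/5! = e^(−3.2) · 3.2^5/120 ≈ 0.1140.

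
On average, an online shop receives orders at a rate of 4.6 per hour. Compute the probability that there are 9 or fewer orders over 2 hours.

0.5611

Over the interval, μ = 4.6 × 2 = 9.2 (2 hours).
P(N ≤ 9) = Σ_{j=0}^{9} e^(−μ) μ^j/j! ≈ 0.5611.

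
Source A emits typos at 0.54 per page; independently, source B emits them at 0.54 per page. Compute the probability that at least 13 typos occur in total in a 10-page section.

Independent Poisson processes superpose: combined rate λ = 0.54 + 0.54 = 1.08 per page.
Over the interval, μ = 1.08 × 10 = 10.8 (a 10-page section = 10 pages).
P(N ≥ 13) = 1 − P(N ≤ 12) ≈ 0.2896.

0.2896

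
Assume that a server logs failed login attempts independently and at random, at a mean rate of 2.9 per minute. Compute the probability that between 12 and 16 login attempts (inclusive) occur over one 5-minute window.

0.4911

Over the interval, μ = 2.9 × 5 = 14.5 (a 5-minute window = 5 minutes).
P(12 ≤ N ≤ 16) = Σ_{j=12}^{16} e^(−14.5) · 14.5^j/j! ≈ 0.4911.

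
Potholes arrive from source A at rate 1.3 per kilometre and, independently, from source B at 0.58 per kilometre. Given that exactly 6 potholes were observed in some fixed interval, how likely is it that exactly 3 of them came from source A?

0.1942

Given the total, each event is independently from source A with probability p = λ_A/(λ_A+λ_B) = 1.3/1.88 ≈ 0.6915.
So K ~ Binomial(6, 1.3/1.88): P(K = 3) = C(6,3) · (1.3/1.88)^3 · (0.58/1.88)^3 ≈ 0.1942.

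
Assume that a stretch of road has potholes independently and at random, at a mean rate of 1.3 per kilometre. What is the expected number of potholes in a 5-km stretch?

E[N] = λt = 1.3 × 5 = 6.5 (a 5-km stretch = 5 kilometres).

6.5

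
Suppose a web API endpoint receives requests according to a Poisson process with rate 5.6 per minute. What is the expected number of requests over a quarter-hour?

84

E[N] = λt = 5.6 × 15 = 84 (a quarter-hour = 15 minutes).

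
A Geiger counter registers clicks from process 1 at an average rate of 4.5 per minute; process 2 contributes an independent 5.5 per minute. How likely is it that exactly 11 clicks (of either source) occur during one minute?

Independent Poisson processes superpose: combined rate λ = 4.5 + 5.5 = 10 per minute.
So μ = 10.
P(N = 11) = e^(−10) · 10^11/11! ≈ 0.1137.

0.1137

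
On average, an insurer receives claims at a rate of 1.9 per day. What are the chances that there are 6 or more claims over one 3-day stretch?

Over the interval, μ = 1.9 × 3 = 5.7 (a 3-day stretch = 3 days).
P(N ≥ 6) = 1 − P(N ≤ 5) = 1 − Σ_{j=0}^{5} e^(−μ) μ^j/j! ≈ 0.5050.

0.5050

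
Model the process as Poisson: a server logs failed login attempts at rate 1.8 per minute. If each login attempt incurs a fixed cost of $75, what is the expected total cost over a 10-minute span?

$1350

E[N] = 1.8 × 10 = 18 (a 10-minute span = 10 minutes); E[cost] = 18 × $75 = $1350.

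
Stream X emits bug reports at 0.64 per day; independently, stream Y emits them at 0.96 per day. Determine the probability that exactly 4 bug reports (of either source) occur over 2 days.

0.1781

Independent Poisson processes superpose: combined rate λ = 0.64 + 0.96 = 1.6 per day.
Over the interval, μ = 1.6 × 2 = 3.2 (2 days).
P(N = 4) = e^(−3.2) · 3.2^4/4! ≈ 0.1781.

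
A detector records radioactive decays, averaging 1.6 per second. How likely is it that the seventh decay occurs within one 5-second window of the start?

Over the interval, μ = 1.6 × 5 = 8 (a 5-second window = 5 seconds).
The seventh arrival falls in the interval iff at least 7 events occur there: P(S_7 ≤ t) = P(N ≥ 7) = 1 − P(N ≤ 6) ≈ 0.6866.

0.6866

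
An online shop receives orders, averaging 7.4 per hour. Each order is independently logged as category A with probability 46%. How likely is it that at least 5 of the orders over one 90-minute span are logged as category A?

0.5779

Thinning: the orders that are logged as category A themselves form a Poisson process with rate 0.46 × 7.4 = 3.404 per hour.
Over the interval, μ = 3.404 × 1.5 = 5.106 (a 90-minute span = 1.5 hours).
P(N ≥ 5) = 1 − P(N ≤ 4) ≈ 0.5779.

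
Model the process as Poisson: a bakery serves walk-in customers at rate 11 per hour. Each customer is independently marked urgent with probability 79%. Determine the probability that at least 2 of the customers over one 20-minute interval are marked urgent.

0.7849

Thinning: the customers that are marked urgent themselves form a Poisson process with rate 0.79 × 11 = 8.69 per hour.
Over the interval, μ = 8.69 × 1/3 ≈ 2.89667 (a 20-minute interval = 1/3 hours).
P(N ≥ 2) = 1 − P(N ≤ 1) ≈ 0.7849.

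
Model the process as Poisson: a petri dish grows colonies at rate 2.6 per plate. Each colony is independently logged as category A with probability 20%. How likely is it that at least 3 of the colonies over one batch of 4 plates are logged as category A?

0.3450

Thinning: the colonies that are logged as category A themselves form a Poisson process with rate 0.2 × 2.6 = 0.52 per plate.
Over the interval, μ = 0.52 × 4 = 2.08 (a batch of 4 plates = 4 plates).
P(N ≥ 3) = 1 − P(N ≤ 2) ≈ 0.3450.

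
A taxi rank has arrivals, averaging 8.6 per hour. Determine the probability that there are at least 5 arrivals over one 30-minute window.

Over the interval, μ = 8.6 × 0.5 = 4.3 (a 30-minute window = 0.5 hours).
P(N ≥ 5) = 1 − P(N ≤ 4) = 1 − Σ_{j=0}^{4} e^(−μ) μ^j/j! ≈ 0.4296.

0.4296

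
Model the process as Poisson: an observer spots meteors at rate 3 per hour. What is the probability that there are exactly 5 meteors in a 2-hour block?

Over the interval, μ = 3 × 2 = 6 (a 2-hour block = 2 hours).
P(N = 5) = e^(−μ) μ^5/5! = e^(−6) · 6^5/120 ≈ 0.1606.

0.1606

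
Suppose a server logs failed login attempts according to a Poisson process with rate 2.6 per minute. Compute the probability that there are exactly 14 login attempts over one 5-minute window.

Over the interval, μ = 2.6 × 5 = 13 (a 5-minute window = 5 minutes).
P(N = 14) = e^(−μ) μ^14/14! = e^(−13) · 13^14/87178291200 ≈ 0.1021.

0.1021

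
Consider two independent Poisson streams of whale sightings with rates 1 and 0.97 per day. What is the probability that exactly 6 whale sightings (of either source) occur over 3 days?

Independent Poisson processes superpose: combined rate λ = 1 + 0.97 = 1.97 per day.
Over the interval, μ = 1.97 × 3 = 5.91 (3 days).
P(N = 6) = e^(−5.91) · 5.91^6/6! ≈ 0.1605.

0.1605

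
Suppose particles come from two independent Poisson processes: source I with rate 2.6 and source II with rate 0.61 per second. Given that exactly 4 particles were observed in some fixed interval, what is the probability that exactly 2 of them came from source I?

Given the total, each event is independently from source I with probability p = λ_I/(λ_I+λ_II) = 2.6/3.21 ≈ 0.8100.
So K ~ Binomial(4, 2.6/3.21): P(K = 2) = C(4,2) · (2.6/3.21)^2 · (0.61/3.21)^2 ≈ 0.1421.

0.1421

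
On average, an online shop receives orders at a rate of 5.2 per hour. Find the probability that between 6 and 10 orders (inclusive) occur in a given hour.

With mean μ = 5.2 per hour,
P(6 ≤ N ≤ 10) = Σ_{j=6}^{10} e^(−5.2) · 5.2^j/j! ≈ 0.4014.

0.4014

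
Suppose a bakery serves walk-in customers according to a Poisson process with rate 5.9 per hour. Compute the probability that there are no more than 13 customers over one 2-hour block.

0.7025

Over the interval, μ = 5.9 × 2 = 11.8 (a 2-hour block = 2 hours).
P(N ≤ 13) = Σ_{j=0}^{13} e^(−μ) μ^j/j! ≈ 0.7025.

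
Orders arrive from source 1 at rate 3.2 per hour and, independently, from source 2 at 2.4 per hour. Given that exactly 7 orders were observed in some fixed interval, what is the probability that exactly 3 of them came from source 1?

0.2203

Given the total, each event is independently from source 1 with probability p = λ_1/(λ_1+λ_2) = 3.2/5.6 ≈ 0.5714.
So K ~ Binomial(7, 3.2/5.6): P(K = 3) = C(7,3) · (3.2/5.6)^3 · (2.4/5.6)^4 ≈ 0.2203.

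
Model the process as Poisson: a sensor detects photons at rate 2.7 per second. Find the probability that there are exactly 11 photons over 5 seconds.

0.0932

Over the interval, μ = 2.7 × 5 = 13.5 (5 seconds).
P(N = 11) = e^(−μ) μ^11/11! = e^(−13.5) · 13.5^11/39916800 ≈ 0.0932.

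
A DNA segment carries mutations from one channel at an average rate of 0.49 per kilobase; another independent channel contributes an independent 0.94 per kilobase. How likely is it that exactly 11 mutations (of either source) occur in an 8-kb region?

0.1184

Independent Poisson processes superpose: combined rate λ = 0.49 + 0.94 = 1.43 per kilobase.
Over the interval, μ = 1.43 × 8 = 11.44 (an 8-kb region = 8 kilobases).
P(N = 11) = e^(−11.44) · 11.44^11/11! ≈ 0.1184.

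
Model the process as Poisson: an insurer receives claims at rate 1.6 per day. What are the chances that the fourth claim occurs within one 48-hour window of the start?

0.3975

Over the interval, μ = 1.6 × 2 = 3.2 (a 48-hour window = 2 days).
The fourth arrival falls in the interval iff at least 4 events occur there: P(S_4 ≤ t) = P(N ≥ 4) = 1 − P(N ≤ 3) ≈ 0.3975.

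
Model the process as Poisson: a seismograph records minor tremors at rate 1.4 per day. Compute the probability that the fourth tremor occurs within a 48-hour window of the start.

Over the interval, μ = 1.4 × 2 = 2.8 (a 48-hour window = 2 days).
The fourth arrival falls in the interval iff at least 4 events occur there: P(S_4 ≤ t) = P(N ≥ 4) = 1 − P(N ≤ 3) ≈ 0.3081.

0.3081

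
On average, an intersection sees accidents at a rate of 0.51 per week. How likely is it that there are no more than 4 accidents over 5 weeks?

0.8844

Over the interval, μ = 0.51 × 5 = 2.55 (5 weeks).
P(N ≤ 4) = Σ_{j=0}^{4} e^(−μ) μ^j/j! ≈ 0.8844.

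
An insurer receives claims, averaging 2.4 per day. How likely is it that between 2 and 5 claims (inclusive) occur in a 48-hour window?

0.6033

Over the interval, μ = 2.4 × 2 = 4.8 (a 48-hour window = 2 days).
P(2 ≤ N ≤ 5) = Σ_{j=2}^{5} e^(−4.8) · 4.8^j/j! ≈ 0.6033.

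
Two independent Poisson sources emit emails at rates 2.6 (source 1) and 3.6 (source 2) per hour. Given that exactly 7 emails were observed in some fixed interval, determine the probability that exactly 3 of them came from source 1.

0.2934

Given the total, each event is independently from source 1 with probability p = λ_1/(λ_1+λ_2) = 2.6/6.2 ≈ 0.4194.
So K ~ Binomial(7, 2.6/6.2): P(K = 3) = C(7,3) · (2.6/6.2)^3 · (3.6/6.2)^4 ≈ 0.2934.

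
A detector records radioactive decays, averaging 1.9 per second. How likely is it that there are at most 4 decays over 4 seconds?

0.1249

Over the interval, μ = 1.9 × 4 = 7.6 (4 seconds).
P(N ≤ 4) = Σ_{j=0}^{4} e^(−μ) μ^j/j! ≈ 0.1249.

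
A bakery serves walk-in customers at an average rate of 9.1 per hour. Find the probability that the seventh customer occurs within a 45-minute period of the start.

Over the interval, μ = 9.1 × 0.75 = 6.825 (a 45-minute period = 0.75 hours).
The seventh arrival falls in the interval iff at least 7 events occur there: P(S_7 ≤ t) = P(N ≥ 7) = 1 − P(N ≤ 6) ≈ 0.5239.

0.5239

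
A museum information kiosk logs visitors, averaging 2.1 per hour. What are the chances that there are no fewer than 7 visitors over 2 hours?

Over the interval, μ = 2.1 × 2 = 4.2 (2 hours).
P(N ≥ 7) = 1 − P(N ≤ 6) = 1 − Σ_{j=0}^{6} e^(−μ) μ^j/j! ≈ 0.1325.

0.1325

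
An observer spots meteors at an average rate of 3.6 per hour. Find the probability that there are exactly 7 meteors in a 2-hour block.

Over the interval, μ = 3.6 × 2 = 7.2 (a 2-hour block = 2 hours).
P(N = 7) = e^(−μ) μ^7/7! = e^(−7.2) · 7.2^7/5040 ≈ 0.1486.

0.1486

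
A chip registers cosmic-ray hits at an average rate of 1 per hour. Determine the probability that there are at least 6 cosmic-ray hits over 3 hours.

Over the interval, μ = 1 × 3 = 3 (3 hours).
P(N ≥ 6) = 1 − P(N ≤ 5) = 1 − Σ_{j=0}^{5} e^(−μ) μ^j/j! ≈ 0.0839.

0.0839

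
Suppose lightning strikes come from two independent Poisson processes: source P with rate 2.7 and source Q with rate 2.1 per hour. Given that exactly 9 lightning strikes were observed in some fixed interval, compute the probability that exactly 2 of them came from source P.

Given the total, each event is independently from source P with probability p = λ_P/(λ_P+λ_Q) = 2.7/4.8 = 0.5625.
So K ~ Binomial(9, 2.7/4.8): P(K = 2) = C(9,2) · (2.7/4.8)^2 · (2.1/4.8)^7 ≈ 0.0349.

0.0349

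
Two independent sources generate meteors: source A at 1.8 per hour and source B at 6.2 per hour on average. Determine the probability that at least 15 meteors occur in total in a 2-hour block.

0.6325

Independent Poisson processes superpose: combined rate λ = 1.8 + 6.2 = 8 per hour.
Over the interval, μ = 8 × 2 = 16 (a 2-hour block = 2 hours).
P(N ≥ 15) = 1 − P(N ≤ 14) ≈ 0.6325.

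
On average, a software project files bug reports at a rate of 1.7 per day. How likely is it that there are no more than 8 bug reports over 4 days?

0.7548

Over the interval, μ = 1.7 × 4 = 6.8 (4 days).
P(N ≤ 8) = Σ_{j=0}^{8} e^(−μ) μ^j/j! ≈ 0.7548.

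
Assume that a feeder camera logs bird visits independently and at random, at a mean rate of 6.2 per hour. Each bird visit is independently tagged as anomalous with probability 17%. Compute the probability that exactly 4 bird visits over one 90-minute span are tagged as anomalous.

0.0536

Thinning: the bird visits that are tagged as anomalous themselves form a Poisson process with rate 0.17 × 6.2 = 1.054 per hour.
Over the interval, μ = 1.054 × 1.5 = 1.581 (a 90-minute span = 1.5 hours).
P(N = 4) = e^(−1.581) · 1.581^4/4! ≈ 0.0536.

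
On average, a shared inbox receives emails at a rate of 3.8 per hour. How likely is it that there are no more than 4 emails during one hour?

0.6678

With mean μ = 3.8 per hour,
P(N ≤ 4) = Σ_{j=0}^{4} e^(−μ) μ^j/j! ≈ 0.6678.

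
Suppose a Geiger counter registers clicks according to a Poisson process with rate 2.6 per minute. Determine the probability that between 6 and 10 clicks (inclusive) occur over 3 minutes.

Over the interval, μ = 2.6 × 3 = 7.8 (3 minutes).
P(6 ≤ N ≤ 10) = Σ_{j=6}^{10} e^(−7.8) · 7.8^j/j! ≈ 0.6250.

0.6250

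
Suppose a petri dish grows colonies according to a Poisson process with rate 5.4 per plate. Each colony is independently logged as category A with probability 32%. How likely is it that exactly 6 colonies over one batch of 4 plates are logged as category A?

0.1508

Thinning: the colonies that are logged as category A themselves form a Poisson process with rate 0.32 × 5.4 = 1.728 per plate.
Over the interval, μ = 1.728 × 4 = 6.912 (a batch of 4 plates = 4 plates).
P(N = 6) = e^(−6.912) · 6.912^6/6! ≈ 0.1508.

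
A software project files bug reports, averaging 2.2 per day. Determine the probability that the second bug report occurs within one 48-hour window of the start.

Over the interval, μ = 2.2 × 2 = 4.4 (a 48-hour window = 2 days).
The second arrival falls in the interval iff at least 2 events occur there: P(S_2 ≤ t) = P(N ≥ 2) = 1 − P(N ≤ 1) ≈ 0.9337.

0.9337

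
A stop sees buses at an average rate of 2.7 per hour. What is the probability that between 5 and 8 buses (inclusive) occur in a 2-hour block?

0.5293

Over the interval, μ = 2.7 × 2 = 5.4 (a 2-hour block = 2 hours).
P(5 ≤ N ≤ 8) = Σ_{j=5}^{8} e^(−5.4) · 5.4^j/j! ≈ 0.5293.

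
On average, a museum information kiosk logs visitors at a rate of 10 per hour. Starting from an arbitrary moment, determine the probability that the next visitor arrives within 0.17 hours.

Inter-arrival times are exponential with rate λ = 10 per hour.
P(T ≤ 0.17) = 1 − e^(−λt) = 1 − e^(−10 × 0.17) = 1 − e^(−1.7) ≈ 0.8173.

0.8173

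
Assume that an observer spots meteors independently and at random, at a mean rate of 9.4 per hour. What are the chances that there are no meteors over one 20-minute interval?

Over the interval, μ = 9.4 × 1/3 ≈ 3.13333 (a 20-minute interval = 1/3 hours).
P(N = 0) = e^(−μ) μ^0/0! = e^(−3.13333) · 3.13333^0/1 ≈ 0.0436.

0.0436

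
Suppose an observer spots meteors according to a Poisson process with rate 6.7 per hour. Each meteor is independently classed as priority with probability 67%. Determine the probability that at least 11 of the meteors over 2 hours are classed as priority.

Thinning: the meteors that are classed as priority themselves form a Poisson process with rate 0.67 × 6.7 = 4.489 per hour.
Over the interval, μ = 4.489 × 2 = 8.978 (2 hours).
P(N ≥ 11) = 1 − P(N ≤ 10) ≈ 0.2914.

0.2914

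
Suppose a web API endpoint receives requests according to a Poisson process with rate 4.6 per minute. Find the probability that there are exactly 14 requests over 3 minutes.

0.1058

Over the interval, μ = 4.6 × 3 = 13.8 (3 minutes).
P(N = 14) = e^(−μ) μ^14/14! = e^(−13.8) · 13.8^14/87178291200 ≈ 0.1058.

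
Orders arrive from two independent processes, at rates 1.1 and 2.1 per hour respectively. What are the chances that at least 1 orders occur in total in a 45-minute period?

0.9093

Independent Poisson processes superpose: combined rate λ = 1.1 + 2.1 = 3.2 per hour.
Over the interval, μ = 3.2 × 0.75 = 2.4 (a 45-minute period = 0.75 hours).
P(N ≥ 1) = 1 − P(N ≤ 0) ≈ 0.9093.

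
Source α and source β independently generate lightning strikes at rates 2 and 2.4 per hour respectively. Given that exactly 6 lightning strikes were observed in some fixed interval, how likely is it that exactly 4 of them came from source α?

Given the total, each event is independently from source α with probability p = λ_α/(λ_α+λ_β) = 2/4.4 ≈ 0.4545.
So K ~ Binomial(6, 2/4.4): P(K = 4) = C(6,4) · (2/4.4)^4 · (2.4/4.4)^2 ≈ 0.1905.

0.1905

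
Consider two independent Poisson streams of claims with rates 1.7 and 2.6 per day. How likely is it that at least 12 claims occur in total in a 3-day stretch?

Independent Poisson processes superpose: combined rate λ = 1.7 + 2.6 = 4.3 per day.
Over the interval, μ = 4.3 × 3 = 12.9 (a 3-day stretch = 3 days).
P(N ≥ 12) = 1 − P(N ≤ 11) ≈ 0.6366.

0.6366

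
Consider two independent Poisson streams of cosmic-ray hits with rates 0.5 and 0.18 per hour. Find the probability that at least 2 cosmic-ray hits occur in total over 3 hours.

Independent Poisson processes superpose: combined rate λ = 0.5 + 0.18 = 0.68 per hour.
Over the interval, μ = 0.68 × 3 = 2.04 (3 hours).
P(N ≥ 2) = 1 − P(N ≤ 1) ≈ 0.6047.

0.6047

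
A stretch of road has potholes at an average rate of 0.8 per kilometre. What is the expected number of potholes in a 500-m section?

E[N] = λt = 0.8 × 0.5 = 0.4 (a 500-m section = 0.5 kilometres).

0.4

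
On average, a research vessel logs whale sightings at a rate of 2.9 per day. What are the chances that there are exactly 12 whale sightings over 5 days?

0.0910

Over the interval, μ = 2.9 × 5 = 14.5 (5 days).
P(N = 12) = e^(−μ) μ^12/12! = e^(−14.5) · 14.5^12/479001600 ≈ 0.0910.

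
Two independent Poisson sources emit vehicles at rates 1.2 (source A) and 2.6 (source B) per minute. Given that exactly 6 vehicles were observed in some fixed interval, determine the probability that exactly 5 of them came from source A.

0.0129

Given the total, each event is independently from source A with probability p = λ_A/(λ_A+λ_B) = 1.2/3.8 ≈ 0.3158.
So K ~ Binomial(6, 1.2/3.8): P(K = 5) = C(6,5) · (1.2/3.8)^5 · (2.6/3.8)^1 ≈ 0.0129.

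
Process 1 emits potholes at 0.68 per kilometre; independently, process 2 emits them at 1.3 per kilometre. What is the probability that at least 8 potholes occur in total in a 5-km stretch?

Independent Poisson processes superpose: combined rate λ = 0.68 + 1.3 = 1.98 per kilometre.
Over the interval, μ = 1.98 × 5 = 9.9 (a 5-km stretch = 5 kilometres).
P(N ≥ 8) = 1 − P(N ≤ 7) ≈ 0.7706.

0.7706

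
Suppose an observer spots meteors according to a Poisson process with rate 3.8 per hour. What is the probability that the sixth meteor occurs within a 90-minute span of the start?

0.5050

Over the interval, μ = 3.8 × 1.5 = 5.7 (a 90-minute span = 1.5 hours).
The sixth arrival falls in the interval iff at least 6 events occur there: P(S_6 ≤ t) = P(N ≥ 6) = 1 − P(N ≤ 5) ≈ 0.5050.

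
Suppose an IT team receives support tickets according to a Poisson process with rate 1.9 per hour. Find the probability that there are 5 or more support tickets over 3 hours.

0.6728

Over the interval, μ = 1.9 × 3 = 5.7 (3 hours).
P(N ≥ 5) = 1 − P(N ≤ 4) = 1 − Σ_{j=0}^{4} e^(−μ) μ^j/j! ≈ 0.6728.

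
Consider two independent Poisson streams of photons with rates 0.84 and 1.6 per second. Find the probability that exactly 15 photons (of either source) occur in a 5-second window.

0.0759

Independent Poisson processes superpose: combined rate λ = 0.84 + 1.6 = 2.44 per second.
Over the interval, μ = 2.44 × 5 = 12.2 (a 5-second window = 5 seconds).
P(N = 15) = e^(−12.2) · 12.2^15/15! ≈ 0.0759.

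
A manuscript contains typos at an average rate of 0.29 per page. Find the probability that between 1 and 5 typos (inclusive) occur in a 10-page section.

0.8708

Over the interval, μ = 0.29 × 10 = 2.9 (a 10-page section = 10 pages).
P(1 ≤ N ≤ 5) = Σ_{j=1}^{5} e^(−2.9) · 2.9^j/j! ≈ 0.8708.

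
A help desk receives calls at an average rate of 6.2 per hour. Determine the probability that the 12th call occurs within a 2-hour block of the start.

Over the interval, μ = 6.2 × 2 = 12.4 (a 2-hour block = 2 hours).
The 12th arrival falls in the interval iff at least 12 events occur there: P(S_12 ≤ t) = P(N ≥ 12) = 1 − P(N ≤ 11) ≈ 0.5833.

0.5833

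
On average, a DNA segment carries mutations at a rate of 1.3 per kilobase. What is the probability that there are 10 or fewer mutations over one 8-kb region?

0.5331

Over the interval, μ = 1.3 × 8 = 10.4 (an 8-kb region = 8 kilobases).
P(N ≤ 10) = Σ_{j=0}^{10} e^(−μ) μ^j/j! ≈ 0.5331.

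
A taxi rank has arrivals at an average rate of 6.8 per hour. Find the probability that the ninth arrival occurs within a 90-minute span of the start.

0.6892

Over the interval, μ = 6.8 × 1.5 = 10.2 (a 90-minute span = 1.5 hours).
The ninth arrival falls in the interval iff at least 9 events occur there: P(S_9 ≤ t) = P(N ≥ 9) = 1 − P(N ≤ 8) ≈ 0.6892.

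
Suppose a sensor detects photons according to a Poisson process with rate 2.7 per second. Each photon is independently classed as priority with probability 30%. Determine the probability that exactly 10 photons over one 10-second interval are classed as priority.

Thinning: the photons that are classed as priority themselves form a Poisson process with rate 0.3 × 2.7 = 0.81 per second.
Over the interval, μ = 0.81 × 10 = 8.1 (a 10-second interval = 10 seconds).
P(N = 10) = e^(−8.1) · 8.1^10/10! ≈ 0.1017.

0.1017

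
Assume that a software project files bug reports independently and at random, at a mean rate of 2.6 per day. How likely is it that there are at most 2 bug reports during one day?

With mean μ = 2.6 per day,
P(N ≤ 2) = Σ_{j=0}^{2} e^(−μ) μ^j/j! ≈ 0.5184.

0.5184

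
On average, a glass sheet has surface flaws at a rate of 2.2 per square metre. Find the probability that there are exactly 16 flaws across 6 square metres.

0.0751

Over the interval, μ = 2.2 × 6 = 13.2 (6 square metres).
P(N = 16) = e^(−μ) μ^16/16! = e^(−13.2) · 13.2^16/20922789888000 ≈ 0.0751.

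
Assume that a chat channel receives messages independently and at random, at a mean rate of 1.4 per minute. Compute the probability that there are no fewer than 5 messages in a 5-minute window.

0.8270

Over the interval, μ = 1.4 × 5 = 7 (a 5-minute window = 5 minutes).
P(N ≥ 5) = 1 − P(N ≤ 4) = 1 − Σ_{j=0}^{4} e^(−μ) μ^j/j! ≈ 0.8270.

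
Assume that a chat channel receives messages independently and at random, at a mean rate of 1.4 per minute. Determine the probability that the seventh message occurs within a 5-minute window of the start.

Over the interval, μ = 1.4 × 5 = 7 (a 5-minute window = 5 minutes).
The seventh arrival falls in the interval iff at least 7 events occur there: P(S_7 ≤ t) = P(N ≥ 7) = 1 − P(N ≤ 6) ≈ 0.5503.

0.5503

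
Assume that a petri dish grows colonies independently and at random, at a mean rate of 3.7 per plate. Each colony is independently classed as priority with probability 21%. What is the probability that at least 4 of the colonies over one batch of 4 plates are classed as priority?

Thinning: the colonies that are classed as priority themselves form a Poisson process with rate 0.21 × 3.7 = 0.777 per plate.
Over the interval, μ = 0.777 × 4 = 3.108 (a batch of 4 plates = 4 plates).
P(N ≥ 4) = 1 − P(N ≤ 3) ≈ 0.3769.

0.3769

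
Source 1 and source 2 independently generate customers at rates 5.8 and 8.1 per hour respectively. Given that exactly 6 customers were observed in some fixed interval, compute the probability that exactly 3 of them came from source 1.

Given the total, each event is independently from source 1 with probability p = λ_1/(λ_1+λ_2) = 5.8/13.9 ≈ 0.4173.
So K ~ Binomial(6, 5.8/13.9): P(K = 3) = C(6,3) · (5.8/13.9)^3 · (8.1/13.9)^3 ≈ 0.2875.

0.2875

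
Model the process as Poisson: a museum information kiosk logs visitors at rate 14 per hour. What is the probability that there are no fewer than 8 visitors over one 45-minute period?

0.8215

Over the interval, μ = 14 × 0.75 = 10.5 (a 45-minute period = 0.75 hours).
P(N ≥ 8) = 1 − P(N ≤ 7) = 1 − Σ_{j=0}^{7} e^(−μ) μ^j/j! ≈ 0.8215.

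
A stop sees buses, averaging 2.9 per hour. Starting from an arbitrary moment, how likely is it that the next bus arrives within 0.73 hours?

Inter-arrival times are exponential with rate λ = 2.9 per hour.
P(T ≤ 0.73) = 1 − e^(−λt) = 1 − e^(−2.9 × 0.73) = 1 − e^(−2.117) ≈ 0.8796.

0.8796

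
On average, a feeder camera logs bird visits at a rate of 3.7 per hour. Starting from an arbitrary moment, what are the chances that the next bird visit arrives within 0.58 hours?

Inter-arrival times are exponential with rate λ = 3.7 per hour.
P(T ≤ 0.58) = 1 − e^(−λt) = 1 − e^(−3.7 × 0.58) = 1 − e^(−2.146) ≈ 0.8830.

0.8830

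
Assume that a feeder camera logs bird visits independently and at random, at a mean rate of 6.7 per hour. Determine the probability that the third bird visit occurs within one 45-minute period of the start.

0.8774

Over the interval, μ = 6.7 × 0.75 = 5.025 (a 45-minute period = 0.75 hours).
The third arrival falls in the interval iff at least 3 events occur there: P(S_3 ≤ t) = P(N ≥ 3) = 1 − P(N ≤ 2) ≈ 0.8774.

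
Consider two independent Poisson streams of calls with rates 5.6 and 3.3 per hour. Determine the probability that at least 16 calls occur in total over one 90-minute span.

Independent Poisson processes superpose: combined rate λ = 5.6 + 3.3 = 8.9 per hour.
Over the interval, μ = 8.9 × 1.5 = 13.35 (a 90-minute span = 1.5 hours).
P(N ≥ 16) = 1 − P(N ≤ 15) ≈ 0.2682.

0.2682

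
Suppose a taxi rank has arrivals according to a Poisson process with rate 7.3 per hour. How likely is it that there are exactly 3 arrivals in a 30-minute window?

Over the interval, μ = 7.3 × 0.5 = 3.65 (a 30-minute window = 0.5 hours).
P(N = 3) = e^(−μ) μ^3/3! = e^(−3.65) · 3.65^3/6 ≈ 0.2106.

0.2106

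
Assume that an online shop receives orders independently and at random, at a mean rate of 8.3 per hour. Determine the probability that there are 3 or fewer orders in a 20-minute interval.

Over the interval, μ = 8.3 × 1/3 ≈ 2.76667 (a 20-minute interval = 1/3 hours).
P(N ≤ 3) = Σ_{j=0}^{3} e^(−μ) μ^j/j! ≈ 0.6993.

0.6993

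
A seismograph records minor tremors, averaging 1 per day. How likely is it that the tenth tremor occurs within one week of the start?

Over the interval, μ = 1 × 7 = 7 (a week = 7 days).
The tenth arrival falls in the interval iff at least 10 events occur there: P(S_10 ≤ t) = P(N ≥ 10) = 1 − P(N ≤ 9) ≈ 0.1695.

0.1695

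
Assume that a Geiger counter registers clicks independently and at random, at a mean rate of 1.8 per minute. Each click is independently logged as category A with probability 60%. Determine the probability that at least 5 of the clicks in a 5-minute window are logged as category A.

Thinning: the clicks that are logged as category A themselves form a Poisson process with rate 0.6 × 1.8 = 1.08 per minute.
Over the interval, μ = 1.08 × 5 = 5.4 (a 5-minute window = 5 minutes).
P(N ≥ 5) = 1 − P(N ≤ 4) ≈ 0.6267.

0.6267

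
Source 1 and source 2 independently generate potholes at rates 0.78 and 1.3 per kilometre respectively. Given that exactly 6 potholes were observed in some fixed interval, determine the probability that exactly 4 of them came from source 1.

Given the total, each event is independently from source 1 with probability p = λ_1/(λ_1+λ_2) = 0.78/2.08 = 0.3750.
So K ~ Binomial(6, 0.78/2.08): P(K = 4) = C(6,4) · (0.78/2.08)^4 · (1.3/2.08)^2 ≈ 0.1159.

0.1159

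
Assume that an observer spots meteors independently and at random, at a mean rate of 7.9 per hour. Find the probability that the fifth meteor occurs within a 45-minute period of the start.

0.7048

Over the interval, μ = 7.9 × 0.75 = 5.925 (a 45-minute period = 0.75 hours).
The fifth arrival falls in the interval iff at least 5 events occur there: P(S_5 ≤ t) = P(N ≥ 5) = 1 − P(N ≤ 4) ≈ 0.7048.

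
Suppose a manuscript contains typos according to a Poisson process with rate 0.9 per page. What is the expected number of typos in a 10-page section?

E[N] = λt = 0.9 × 10 = 9 (a 10-page section = 10 pages).

9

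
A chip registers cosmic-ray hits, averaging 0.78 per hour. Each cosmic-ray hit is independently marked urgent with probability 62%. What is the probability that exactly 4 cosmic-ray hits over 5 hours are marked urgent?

Thinning: the cosmic-ray hits that are marked urgent themselves form a Poisson process with rate 0.62 × 0.78 = 0.4836 per hour.
Over the interval, μ = 0.4836 × 5 = 2.418 (5 hours).
P(N = 4) = e^(−2.418) · 2.418^4/4! ≈ 0.1269.

0.1269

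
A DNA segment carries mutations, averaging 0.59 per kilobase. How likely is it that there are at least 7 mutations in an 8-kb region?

0.1981

Over the interval, μ = 0.59 × 8 = 4.72 (an 8-kb region = 8 kilobases).
P(N ≥ 7) = 1 − P(N ≤ 6) = 1 − Σ_{j=0}^{6} e^(−μ) μ^j/j! ≈ 0.1981.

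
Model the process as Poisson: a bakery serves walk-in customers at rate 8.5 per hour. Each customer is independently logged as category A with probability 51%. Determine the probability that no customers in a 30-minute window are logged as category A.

0.1145

Thinning: the customers that are logged as category A themselves form a Poisson process with rate 0.51 × 8.5 = 4.335 per hour.
Over the interval, μ = 4.335 × 0.5 = 2.1675 (a 30-minute window = 0.5 hours).
P(N = 0) = e^(−2.1675) · 2.1675^0/0! ≈ 0.1145.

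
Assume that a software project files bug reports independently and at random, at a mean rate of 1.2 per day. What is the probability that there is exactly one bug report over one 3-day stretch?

Over the interval, μ = 1.2 × 3 = 3.6 (a 3-day stretch = 3 days).
P(N = 1) = e^(−μ) μ^1/1! = e^(−3.6) · 3.6^1/1 ≈ 0.0984.

0.0984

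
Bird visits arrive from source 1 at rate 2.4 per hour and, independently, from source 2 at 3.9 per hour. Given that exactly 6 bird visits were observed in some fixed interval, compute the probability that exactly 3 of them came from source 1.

Given the total, each event is independently from source 1 with probability p = λ_1/(λ_1+λ_2) = 2.4/6.3 ≈ 0.3810.
So K ~ Binomial(6, 2.4/6.3): P(K = 3) = C(6,3) · (2.4/6.3)^3 · (3.9/6.3)^3 ≈ 0.2623.

0.2623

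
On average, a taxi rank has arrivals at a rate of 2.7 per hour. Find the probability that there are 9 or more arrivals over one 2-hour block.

Over the interval, μ = 2.7 × 2 = 5.4 (a 2-hour block = 2 hours).
P(N ≥ 9) = 1 − P(N ≤ 8) = 1 − Σ_{j=0}^{8} e^(−μ) μ^j/j! ≈ 0.0973.

0.0973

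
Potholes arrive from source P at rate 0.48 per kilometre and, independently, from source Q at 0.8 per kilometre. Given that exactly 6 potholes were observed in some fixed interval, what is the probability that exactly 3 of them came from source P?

Given the total, each event is independently from source P with probability p = λ_P/(λ_P+λ_Q) = 0.48/1.28 = 0.3750.
So K ~ Binomial(6, 0.48/1.28): P(K = 3) = C(6,3) · (0.48/1.28)^3 · (0.8/1.28)^3 ≈ 0.2575.

0.2575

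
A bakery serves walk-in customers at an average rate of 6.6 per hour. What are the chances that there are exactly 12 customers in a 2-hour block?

Over the interval, μ = 6.6 × 2 = 13.2 (a 2-hour block = 2 hours).
P(N = 12) = e^(−μ) μ^12/12! = e^(−13.2) · 13.2^12/479001600 ≈ 0.1081.

0.1081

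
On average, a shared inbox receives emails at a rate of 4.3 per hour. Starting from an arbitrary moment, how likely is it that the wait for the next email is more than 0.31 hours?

0.2637

The wait for the next event is exponential with rate λ = 4.3 per hour.
P(T > 0.31) = e^(−λt) = e^(−4.3 × 0.31) = e^(−1.333) ≈ 0.2637.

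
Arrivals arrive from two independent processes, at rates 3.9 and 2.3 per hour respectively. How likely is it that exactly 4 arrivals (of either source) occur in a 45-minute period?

Independent Poisson processes superpose: combined rate λ = 3.9 + 2.3 = 6.2 per hour.
Over the interval, μ = 6.2 × 0.75 = 4.65 (a 45-minute period = 0.75 hours).
P(N = 4) = e^(−4.65) · 4.65^4/4! ≈ 0.1863.

0.1863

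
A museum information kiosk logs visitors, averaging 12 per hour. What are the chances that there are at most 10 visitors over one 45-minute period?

0.7060

Over the interval, μ = 12 × 0.75 = 9 (a 45-minute period = 0.75 hours).
P(N ≤ 10) = Σ_{j=0}^{10} e^(−μ) μ^j/j! ≈ 0.7060.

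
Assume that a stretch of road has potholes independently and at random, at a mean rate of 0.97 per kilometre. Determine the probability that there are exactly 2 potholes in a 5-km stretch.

Over the interval, μ = 0.97 × 5 = 4.85 (a 5-km stretch = 5 kilometres).
P(N = 2) = e^(−μ) μ^2/2! = e^(−4.85) · 4.85^2/2 ≈ 0.0921.

0.0921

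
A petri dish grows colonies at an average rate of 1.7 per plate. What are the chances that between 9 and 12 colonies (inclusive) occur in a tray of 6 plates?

Over the interval, μ = 1.7 × 6 = 10.2 (a tray of 6 plates = 6 plates).
P(9 ≤ N ≤ 12) = Σ_{j=9}^{12} e^(−10.2) · 10.2^j/j! ≈ 0.4615.

0.4615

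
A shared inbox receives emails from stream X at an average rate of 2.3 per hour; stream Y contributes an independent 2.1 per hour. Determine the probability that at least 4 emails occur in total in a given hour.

0.6406

Independent Poisson processes superpose: combined rate λ = 2.3 + 2.1 = 4.4 per hour.
So μ = 4.4.
P(N ≥ 4) = 1 − P(N ≤ 3) ≈ 0.6406.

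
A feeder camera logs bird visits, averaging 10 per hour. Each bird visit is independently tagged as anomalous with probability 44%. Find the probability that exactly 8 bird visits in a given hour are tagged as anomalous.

0.0428

Thinning: the bird visits that are tagged as anomalous themselves form a Poisson process with rate 0.44 × 10 = 4.4 per hour.
So μ = 4.4.
P(N = 8) = e^(−4.4) · 4.4^8/8! ≈ 0.0428.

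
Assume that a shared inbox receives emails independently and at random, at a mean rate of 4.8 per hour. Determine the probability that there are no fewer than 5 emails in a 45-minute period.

0.2936

Over the interval, μ = 4.8 × 0.75 = 3.6 (a 45-minute period = 0.75 hours).
P(N ≥ 5) = 1 − P(N ≤ 4) = 1 − Σ_{j=0}^{4} e^(−μ) μ^j/j! ≈ 0.2936.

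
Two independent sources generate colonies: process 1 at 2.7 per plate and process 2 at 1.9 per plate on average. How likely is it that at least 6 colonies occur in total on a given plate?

Independent Poisson processes superpose: combined rate λ = 2.7 + 1.9 = 4.6 per plate.
So μ = 4.6.
P(N ≥ 6) = 1 − P(N ≤ 5) ≈ 0.3142.

0.3142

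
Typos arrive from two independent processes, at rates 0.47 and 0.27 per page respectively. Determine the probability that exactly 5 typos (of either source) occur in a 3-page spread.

0.0488

Independent Poisson processes superpose: combined rate λ = 0.47 + 0.27 = 0.74 per page.
Over the interval, μ = 0.74 × 3 = 2.22 (a 3-page spread = 3 pages).
P(N = 5) = e^(−2.22) · 2.22^5/5! ≈ 0.0488.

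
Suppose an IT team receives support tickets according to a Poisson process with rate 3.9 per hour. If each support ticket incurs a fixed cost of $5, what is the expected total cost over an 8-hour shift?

$156

E[N] = 3.9 × 8 = 31.2 (an 8-hour shift = 8 hours); E[cost] = 31.2 × $5 = $156.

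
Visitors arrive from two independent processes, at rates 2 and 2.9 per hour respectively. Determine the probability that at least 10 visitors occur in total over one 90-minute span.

Independent Poisson processes superpose: combined rate λ = 2 + 2.9 = 4.9 per hour.
Over the interval, μ = 4.9 × 1.5 = 7.35 (a 90-minute span = 1.5 hours).
P(N ≥ 10) = 1 − P(N ≤ 9) ≈ 0.2067.

0.2067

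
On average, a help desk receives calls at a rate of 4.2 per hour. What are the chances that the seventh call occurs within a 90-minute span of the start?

Over the interval, μ = 4.2 × 1.5 = 6.3 (a 90-minute span = 1.5 hours).
The seventh arrival falls in the interval iff at least 7 events occur there: P(S_7 ≤ t) = P(N ≥ 7) = 1 − P(N ≤ 6) ≈ 0.4418.

0.4418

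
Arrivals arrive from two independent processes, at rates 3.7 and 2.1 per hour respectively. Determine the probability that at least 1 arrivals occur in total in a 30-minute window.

0.9450

Independent Poisson processes superpose: combined rate λ = 3.7 + 2.1 = 5.8 per hour.
Over the interval, μ = 5.8 × 0.5 = 2.9 (a 30-minute window = 0.5 hours).
P(N ≥ 1) = 1 − P(N ≤ 0) ≈ 0.9450.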